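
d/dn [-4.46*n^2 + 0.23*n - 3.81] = 0.23 - 8.92*n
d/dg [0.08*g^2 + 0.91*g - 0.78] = 0.16*g + 0.91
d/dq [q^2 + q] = 2*q + 1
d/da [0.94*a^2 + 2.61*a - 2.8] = 1.88*a + 2.61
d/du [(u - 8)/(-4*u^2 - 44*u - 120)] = (-u^2 - 11*u + (u - 8)*(2*u + 11) - 30)/(4*(u^2 + 11*u + 30)^2)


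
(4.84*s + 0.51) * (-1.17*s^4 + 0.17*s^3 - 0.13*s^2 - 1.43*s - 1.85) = -5.6628*s^5 + 0.2261*s^4 - 0.5425*s^3 - 6.9875*s^2 - 9.6833*s - 0.9435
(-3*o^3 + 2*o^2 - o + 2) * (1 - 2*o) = 6*o^4 - 7*o^3 + 4*o^2 - 5*o + 2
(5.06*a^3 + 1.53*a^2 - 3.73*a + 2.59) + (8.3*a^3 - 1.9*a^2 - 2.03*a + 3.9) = 13.36*a^3 - 0.37*a^2 - 5.76*a + 6.49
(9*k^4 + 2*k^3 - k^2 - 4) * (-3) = -27*k^4 - 6*k^3 + 3*k^2 + 12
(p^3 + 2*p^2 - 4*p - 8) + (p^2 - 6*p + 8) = p^3 + 3*p^2 - 10*p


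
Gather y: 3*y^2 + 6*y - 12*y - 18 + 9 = 3*y^2 - 6*y - 9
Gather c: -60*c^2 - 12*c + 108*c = -60*c^2 + 96*c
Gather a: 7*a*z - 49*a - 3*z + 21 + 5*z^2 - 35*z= a*(7*z - 49) + 5*z^2 - 38*z + 21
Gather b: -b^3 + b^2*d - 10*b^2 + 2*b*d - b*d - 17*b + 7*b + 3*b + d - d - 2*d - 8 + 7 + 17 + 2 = -b^3 + b^2*(d - 10) + b*(d - 7) - 2*d + 18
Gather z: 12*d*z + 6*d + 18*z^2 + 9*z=6*d + 18*z^2 + z*(12*d + 9)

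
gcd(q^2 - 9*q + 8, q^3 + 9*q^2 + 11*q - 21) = q - 1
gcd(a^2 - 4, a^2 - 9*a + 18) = 1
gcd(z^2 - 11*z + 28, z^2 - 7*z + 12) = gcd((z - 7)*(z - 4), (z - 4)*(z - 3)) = z - 4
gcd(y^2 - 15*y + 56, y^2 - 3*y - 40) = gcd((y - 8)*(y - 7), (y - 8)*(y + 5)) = y - 8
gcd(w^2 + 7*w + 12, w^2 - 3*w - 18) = w + 3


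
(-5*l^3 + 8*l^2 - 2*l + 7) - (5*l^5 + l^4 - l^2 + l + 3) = -5*l^5 - l^4 - 5*l^3 + 9*l^2 - 3*l + 4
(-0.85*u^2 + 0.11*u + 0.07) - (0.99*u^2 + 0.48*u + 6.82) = -1.84*u^2 - 0.37*u - 6.75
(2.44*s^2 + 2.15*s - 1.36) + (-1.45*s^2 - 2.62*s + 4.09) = 0.99*s^2 - 0.47*s + 2.73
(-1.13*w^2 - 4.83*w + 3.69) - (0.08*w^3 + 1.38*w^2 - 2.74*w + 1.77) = -0.08*w^3 - 2.51*w^2 - 2.09*w + 1.92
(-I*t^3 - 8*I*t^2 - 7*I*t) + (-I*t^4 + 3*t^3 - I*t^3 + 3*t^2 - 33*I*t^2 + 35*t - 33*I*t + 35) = -I*t^4 + 3*t^3 - 2*I*t^3 + 3*t^2 - 41*I*t^2 + 35*t - 40*I*t + 35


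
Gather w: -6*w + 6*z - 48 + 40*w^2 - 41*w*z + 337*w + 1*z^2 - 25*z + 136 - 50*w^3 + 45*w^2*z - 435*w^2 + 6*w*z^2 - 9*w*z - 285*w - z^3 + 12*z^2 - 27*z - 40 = -50*w^3 + w^2*(45*z - 395) + w*(6*z^2 - 50*z + 46) - z^3 + 13*z^2 - 46*z + 48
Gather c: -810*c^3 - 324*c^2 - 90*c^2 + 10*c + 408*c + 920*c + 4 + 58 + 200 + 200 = -810*c^3 - 414*c^2 + 1338*c + 462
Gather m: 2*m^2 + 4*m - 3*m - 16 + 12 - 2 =2*m^2 + m - 6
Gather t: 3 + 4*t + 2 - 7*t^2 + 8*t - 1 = -7*t^2 + 12*t + 4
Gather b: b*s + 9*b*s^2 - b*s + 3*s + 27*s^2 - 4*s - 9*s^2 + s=9*b*s^2 + 18*s^2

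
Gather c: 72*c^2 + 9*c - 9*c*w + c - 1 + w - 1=72*c^2 + c*(10 - 9*w) + w - 2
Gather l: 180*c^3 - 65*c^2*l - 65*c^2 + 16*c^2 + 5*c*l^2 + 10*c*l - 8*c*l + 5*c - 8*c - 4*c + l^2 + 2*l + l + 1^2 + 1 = 180*c^3 - 49*c^2 - 7*c + l^2*(5*c + 1) + l*(-65*c^2 + 2*c + 3) + 2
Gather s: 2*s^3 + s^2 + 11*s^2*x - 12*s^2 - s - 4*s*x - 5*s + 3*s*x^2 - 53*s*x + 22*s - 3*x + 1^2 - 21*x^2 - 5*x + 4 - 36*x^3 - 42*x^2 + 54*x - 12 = 2*s^3 + s^2*(11*x - 11) + s*(3*x^2 - 57*x + 16) - 36*x^3 - 63*x^2 + 46*x - 7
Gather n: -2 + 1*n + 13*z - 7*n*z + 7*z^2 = n*(1 - 7*z) + 7*z^2 + 13*z - 2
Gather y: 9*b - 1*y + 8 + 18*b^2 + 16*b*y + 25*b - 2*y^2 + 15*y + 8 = 18*b^2 + 34*b - 2*y^2 + y*(16*b + 14) + 16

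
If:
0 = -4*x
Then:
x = 0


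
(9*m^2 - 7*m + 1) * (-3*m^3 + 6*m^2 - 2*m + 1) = -27*m^5 + 75*m^4 - 63*m^3 + 29*m^2 - 9*m + 1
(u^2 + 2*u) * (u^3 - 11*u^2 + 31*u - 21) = u^5 - 9*u^4 + 9*u^3 + 41*u^2 - 42*u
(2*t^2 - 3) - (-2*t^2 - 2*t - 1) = 4*t^2 + 2*t - 2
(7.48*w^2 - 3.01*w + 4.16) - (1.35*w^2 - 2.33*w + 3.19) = 6.13*w^2 - 0.68*w + 0.97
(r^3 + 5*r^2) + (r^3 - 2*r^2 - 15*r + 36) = 2*r^3 + 3*r^2 - 15*r + 36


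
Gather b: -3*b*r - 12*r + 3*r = -3*b*r - 9*r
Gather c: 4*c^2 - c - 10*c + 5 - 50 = 4*c^2 - 11*c - 45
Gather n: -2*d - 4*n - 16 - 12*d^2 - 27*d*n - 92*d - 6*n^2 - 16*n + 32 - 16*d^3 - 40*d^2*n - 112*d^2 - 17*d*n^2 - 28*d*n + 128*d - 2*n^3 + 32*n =-16*d^3 - 124*d^2 + 34*d - 2*n^3 + n^2*(-17*d - 6) + n*(-40*d^2 - 55*d + 12) + 16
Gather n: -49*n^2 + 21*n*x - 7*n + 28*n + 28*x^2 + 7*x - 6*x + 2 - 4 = -49*n^2 + n*(21*x + 21) + 28*x^2 + x - 2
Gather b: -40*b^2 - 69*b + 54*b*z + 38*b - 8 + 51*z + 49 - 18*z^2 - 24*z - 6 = -40*b^2 + b*(54*z - 31) - 18*z^2 + 27*z + 35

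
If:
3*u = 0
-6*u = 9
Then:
No Solution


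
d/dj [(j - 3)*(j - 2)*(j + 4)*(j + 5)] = 4*j^3 + 12*j^2 - 38*j - 46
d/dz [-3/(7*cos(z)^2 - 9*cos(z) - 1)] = 3*(9 - 14*cos(z))*sin(z)/(-7*cos(z)^2 + 9*cos(z) + 1)^2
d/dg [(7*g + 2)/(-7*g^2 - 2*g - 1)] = (49*g^2 + 28*g - 3)/(49*g^4 + 28*g^3 + 18*g^2 + 4*g + 1)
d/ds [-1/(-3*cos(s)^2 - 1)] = 12*sin(2*s)/(3*cos(2*s) + 5)^2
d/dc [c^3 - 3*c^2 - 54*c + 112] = 3*c^2 - 6*c - 54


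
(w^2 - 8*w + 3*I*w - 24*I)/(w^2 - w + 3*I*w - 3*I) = (w - 8)/(w - 1)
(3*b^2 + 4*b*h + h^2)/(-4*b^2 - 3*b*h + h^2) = (-3*b - h)/(4*b - h)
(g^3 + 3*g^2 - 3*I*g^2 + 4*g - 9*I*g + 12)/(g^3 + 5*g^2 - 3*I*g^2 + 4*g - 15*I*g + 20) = (g + 3)/(g + 5)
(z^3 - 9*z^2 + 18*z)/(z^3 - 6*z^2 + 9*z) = (z - 6)/(z - 3)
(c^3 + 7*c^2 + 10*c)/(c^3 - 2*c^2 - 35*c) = (c + 2)/(c - 7)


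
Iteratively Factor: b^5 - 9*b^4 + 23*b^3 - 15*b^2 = (b - 5)*(b^4 - 4*b^3 + 3*b^2) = (b - 5)*(b - 1)*(b^3 - 3*b^2) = b*(b - 5)*(b - 1)*(b^2 - 3*b) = b*(b - 5)*(b - 3)*(b - 1)*(b)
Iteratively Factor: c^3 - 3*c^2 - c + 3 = (c - 3)*(c^2 - 1) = (c - 3)*(c - 1)*(c + 1)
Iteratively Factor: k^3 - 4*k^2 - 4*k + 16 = (k - 4)*(k^2 - 4) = (k - 4)*(k + 2)*(k - 2)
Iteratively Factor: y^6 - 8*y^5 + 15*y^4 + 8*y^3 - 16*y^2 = (y - 4)*(y^5 - 4*y^4 - y^3 + 4*y^2) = (y - 4)*(y - 1)*(y^4 - 3*y^3 - 4*y^2) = (y - 4)^2*(y - 1)*(y^3 + y^2) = y*(y - 4)^2*(y - 1)*(y^2 + y) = y*(y - 4)^2*(y - 1)*(y + 1)*(y)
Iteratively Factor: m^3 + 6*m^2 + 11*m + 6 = (m + 2)*(m^2 + 4*m + 3) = (m + 1)*(m + 2)*(m + 3)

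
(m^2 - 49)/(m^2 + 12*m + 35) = (m - 7)/(m + 5)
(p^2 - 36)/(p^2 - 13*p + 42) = (p + 6)/(p - 7)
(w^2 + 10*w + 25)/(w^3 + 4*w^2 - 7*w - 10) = (w + 5)/(w^2 - w - 2)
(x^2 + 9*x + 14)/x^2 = 1 + 9/x + 14/x^2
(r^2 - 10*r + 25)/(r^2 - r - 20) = (r - 5)/(r + 4)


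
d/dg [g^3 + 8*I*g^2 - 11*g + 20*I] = 3*g^2 + 16*I*g - 11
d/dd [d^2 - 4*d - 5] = 2*d - 4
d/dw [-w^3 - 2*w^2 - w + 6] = -3*w^2 - 4*w - 1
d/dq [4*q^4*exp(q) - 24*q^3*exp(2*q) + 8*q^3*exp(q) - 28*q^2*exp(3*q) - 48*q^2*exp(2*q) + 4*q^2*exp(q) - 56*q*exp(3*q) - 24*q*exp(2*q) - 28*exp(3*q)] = 4*(q^4 - 12*q^3*exp(q) + 6*q^3 - 21*q^2*exp(2*q) - 42*q^2*exp(q) + 7*q^2 - 56*q*exp(2*q) - 36*q*exp(q) + 2*q - 35*exp(2*q) - 6*exp(q))*exp(q)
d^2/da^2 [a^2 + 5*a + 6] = 2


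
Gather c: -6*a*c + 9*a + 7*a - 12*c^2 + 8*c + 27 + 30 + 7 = 16*a - 12*c^2 + c*(8 - 6*a) + 64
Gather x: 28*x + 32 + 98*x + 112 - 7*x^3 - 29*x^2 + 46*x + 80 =-7*x^3 - 29*x^2 + 172*x + 224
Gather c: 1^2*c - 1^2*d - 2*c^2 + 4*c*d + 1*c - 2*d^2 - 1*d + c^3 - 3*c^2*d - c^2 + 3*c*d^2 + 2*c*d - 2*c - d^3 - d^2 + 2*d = c^3 + c^2*(-3*d - 3) + c*(3*d^2 + 6*d) - d^3 - 3*d^2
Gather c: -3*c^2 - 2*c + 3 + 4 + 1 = -3*c^2 - 2*c + 8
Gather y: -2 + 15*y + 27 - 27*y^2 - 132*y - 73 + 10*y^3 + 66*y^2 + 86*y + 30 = 10*y^3 + 39*y^2 - 31*y - 18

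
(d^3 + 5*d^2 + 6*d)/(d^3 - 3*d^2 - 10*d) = (d + 3)/(d - 5)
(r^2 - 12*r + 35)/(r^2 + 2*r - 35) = (r - 7)/(r + 7)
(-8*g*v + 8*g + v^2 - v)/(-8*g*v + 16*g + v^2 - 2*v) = (v - 1)/(v - 2)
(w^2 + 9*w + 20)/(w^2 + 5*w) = (w + 4)/w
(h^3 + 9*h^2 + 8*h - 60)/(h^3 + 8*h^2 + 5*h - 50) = (h + 6)/(h + 5)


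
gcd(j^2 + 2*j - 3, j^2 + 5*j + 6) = j + 3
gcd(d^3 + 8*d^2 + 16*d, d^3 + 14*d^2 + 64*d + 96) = d^2 + 8*d + 16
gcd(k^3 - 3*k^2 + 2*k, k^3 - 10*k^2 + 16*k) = k^2 - 2*k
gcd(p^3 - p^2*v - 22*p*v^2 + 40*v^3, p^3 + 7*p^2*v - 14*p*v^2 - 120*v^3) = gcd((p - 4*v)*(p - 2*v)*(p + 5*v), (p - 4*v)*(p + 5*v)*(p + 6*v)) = p^2 + p*v - 20*v^2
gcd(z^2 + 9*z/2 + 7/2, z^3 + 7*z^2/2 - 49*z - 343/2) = z + 7/2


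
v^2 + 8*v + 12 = (v + 2)*(v + 6)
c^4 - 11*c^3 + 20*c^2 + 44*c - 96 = (c - 8)*(c - 3)*(c - 2)*(c + 2)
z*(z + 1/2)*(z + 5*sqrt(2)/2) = z^3 + z^2/2 + 5*sqrt(2)*z^2/2 + 5*sqrt(2)*z/4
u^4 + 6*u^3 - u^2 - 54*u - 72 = (u - 3)*(u + 2)*(u + 3)*(u + 4)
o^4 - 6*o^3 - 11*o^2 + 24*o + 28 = (o - 7)*(o - 2)*(o + 1)*(o + 2)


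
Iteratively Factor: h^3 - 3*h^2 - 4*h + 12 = (h - 3)*(h^2 - 4) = (h - 3)*(h + 2)*(h - 2)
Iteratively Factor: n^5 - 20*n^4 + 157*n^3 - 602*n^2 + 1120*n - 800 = (n - 2)*(n^4 - 18*n^3 + 121*n^2 - 360*n + 400) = (n - 4)*(n - 2)*(n^3 - 14*n^2 + 65*n - 100) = (n - 5)*(n - 4)*(n - 2)*(n^2 - 9*n + 20) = (n - 5)^2*(n - 4)*(n - 2)*(n - 4)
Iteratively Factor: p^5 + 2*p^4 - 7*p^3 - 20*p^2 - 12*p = (p)*(p^4 + 2*p^3 - 7*p^2 - 20*p - 12) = p*(p + 2)*(p^3 - 7*p - 6) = p*(p + 1)*(p + 2)*(p^2 - p - 6) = p*(p - 3)*(p + 1)*(p + 2)*(p + 2)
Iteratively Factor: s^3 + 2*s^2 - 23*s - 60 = (s + 3)*(s^2 - s - 20) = (s + 3)*(s + 4)*(s - 5)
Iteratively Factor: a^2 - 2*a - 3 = (a - 3)*(a + 1)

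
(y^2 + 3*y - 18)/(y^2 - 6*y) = (y^2 + 3*y - 18)/(y*(y - 6))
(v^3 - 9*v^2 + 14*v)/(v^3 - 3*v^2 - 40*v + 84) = v/(v + 6)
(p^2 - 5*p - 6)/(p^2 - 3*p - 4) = (p - 6)/(p - 4)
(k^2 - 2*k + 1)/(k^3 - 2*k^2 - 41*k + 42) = (k - 1)/(k^2 - k - 42)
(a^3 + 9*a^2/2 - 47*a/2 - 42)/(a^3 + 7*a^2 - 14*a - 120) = (2*a^2 + 17*a + 21)/(2*(a^2 + 11*a + 30))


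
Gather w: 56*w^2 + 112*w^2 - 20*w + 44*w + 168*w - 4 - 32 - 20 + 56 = 168*w^2 + 192*w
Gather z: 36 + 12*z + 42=12*z + 78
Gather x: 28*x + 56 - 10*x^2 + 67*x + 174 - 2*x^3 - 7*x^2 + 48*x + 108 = -2*x^3 - 17*x^2 + 143*x + 338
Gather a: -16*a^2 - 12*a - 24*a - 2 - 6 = -16*a^2 - 36*a - 8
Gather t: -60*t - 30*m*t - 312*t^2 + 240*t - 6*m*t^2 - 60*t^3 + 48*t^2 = -60*t^3 + t^2*(-6*m - 264) + t*(180 - 30*m)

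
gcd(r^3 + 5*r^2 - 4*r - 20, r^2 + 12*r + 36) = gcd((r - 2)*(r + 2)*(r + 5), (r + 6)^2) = 1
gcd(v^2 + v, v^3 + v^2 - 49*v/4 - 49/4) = v + 1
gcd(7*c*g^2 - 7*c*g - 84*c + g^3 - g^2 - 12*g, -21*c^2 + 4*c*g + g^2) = 7*c + g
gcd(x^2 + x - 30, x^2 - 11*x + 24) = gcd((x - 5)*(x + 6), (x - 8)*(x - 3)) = 1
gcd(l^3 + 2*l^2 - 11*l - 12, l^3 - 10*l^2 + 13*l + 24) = l^2 - 2*l - 3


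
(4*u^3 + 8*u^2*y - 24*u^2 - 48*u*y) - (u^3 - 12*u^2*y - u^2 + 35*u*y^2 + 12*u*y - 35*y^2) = 3*u^3 + 20*u^2*y - 23*u^2 - 35*u*y^2 - 60*u*y + 35*y^2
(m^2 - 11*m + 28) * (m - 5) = m^3 - 16*m^2 + 83*m - 140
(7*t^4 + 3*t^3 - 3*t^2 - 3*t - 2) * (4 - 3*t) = -21*t^5 + 19*t^4 + 21*t^3 - 3*t^2 - 6*t - 8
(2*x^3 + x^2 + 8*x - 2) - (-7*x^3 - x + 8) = 9*x^3 + x^2 + 9*x - 10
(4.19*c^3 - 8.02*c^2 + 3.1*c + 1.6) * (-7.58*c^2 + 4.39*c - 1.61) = -31.7602*c^5 + 79.1857*c^4 - 65.4517*c^3 + 14.3932*c^2 + 2.033*c - 2.576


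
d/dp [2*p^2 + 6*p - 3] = 4*p + 6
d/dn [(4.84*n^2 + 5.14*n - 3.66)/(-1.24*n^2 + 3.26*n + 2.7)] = (22.152*n^2 + 17.0592*n + 25.8096)/(1.5376*n^4 - 8.0848*n^3 + 3.9316*n^2 + 17.604*n + 7.29)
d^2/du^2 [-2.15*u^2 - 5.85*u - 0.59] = -4.30000000000000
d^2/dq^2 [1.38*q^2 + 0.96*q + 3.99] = 2.76000000000000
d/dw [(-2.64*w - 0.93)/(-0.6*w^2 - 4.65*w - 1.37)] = (1.584*w^2 + 12.276*w - (1.2*w + 4.65)*(2.64*w + 0.93) + 3.6168)/(0.6*w^2 + 4.65*w + 1.37)^2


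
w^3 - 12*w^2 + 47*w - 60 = (w - 5)*(w - 4)*(w - 3)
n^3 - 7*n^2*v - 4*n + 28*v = (n - 2)*(n + 2)*(n - 7*v)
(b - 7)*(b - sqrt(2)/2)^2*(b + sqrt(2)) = b^4 - 7*b^3 - 3*b^2/2 + sqrt(2)*b/2 + 21*b/2 - 7*sqrt(2)/2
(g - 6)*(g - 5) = g^2 - 11*g + 30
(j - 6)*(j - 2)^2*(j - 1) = j^4 - 11*j^3 + 38*j^2 - 52*j + 24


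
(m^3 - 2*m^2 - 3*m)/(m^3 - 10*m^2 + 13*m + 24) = m/(m - 8)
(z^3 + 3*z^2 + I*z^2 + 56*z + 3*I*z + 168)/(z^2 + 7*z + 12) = (z^2 + I*z + 56)/(z + 4)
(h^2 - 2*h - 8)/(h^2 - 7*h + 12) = (h + 2)/(h - 3)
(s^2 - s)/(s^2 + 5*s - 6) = s/(s + 6)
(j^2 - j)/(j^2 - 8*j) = (j - 1)/(j - 8)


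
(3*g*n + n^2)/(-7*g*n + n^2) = (-3*g - n)/(7*g - n)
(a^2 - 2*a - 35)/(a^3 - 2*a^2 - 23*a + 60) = (a - 7)/(a^2 - 7*a + 12)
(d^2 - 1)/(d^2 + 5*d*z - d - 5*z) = (d + 1)/(d + 5*z)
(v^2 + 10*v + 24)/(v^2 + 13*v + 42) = (v + 4)/(v + 7)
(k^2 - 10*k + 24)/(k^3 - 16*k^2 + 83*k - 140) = (k - 6)/(k^2 - 12*k + 35)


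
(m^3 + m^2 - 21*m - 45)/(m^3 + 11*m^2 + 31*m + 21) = (m^2 - 2*m - 15)/(m^2 + 8*m + 7)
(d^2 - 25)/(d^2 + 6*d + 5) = (d - 5)/(d + 1)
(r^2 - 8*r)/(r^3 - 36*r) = (r - 8)/(r^2 - 36)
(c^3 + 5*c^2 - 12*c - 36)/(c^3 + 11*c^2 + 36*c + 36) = (c - 3)/(c + 3)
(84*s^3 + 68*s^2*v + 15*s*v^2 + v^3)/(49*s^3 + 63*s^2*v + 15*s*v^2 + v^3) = (12*s^2 + 8*s*v + v^2)/(7*s^2 + 8*s*v + v^2)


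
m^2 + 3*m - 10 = (m - 2)*(m + 5)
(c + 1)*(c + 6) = c^2 + 7*c + 6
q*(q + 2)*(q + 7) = q^3 + 9*q^2 + 14*q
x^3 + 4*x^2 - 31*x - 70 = (x - 5)*(x + 2)*(x + 7)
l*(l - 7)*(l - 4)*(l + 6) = l^4 - 5*l^3 - 38*l^2 + 168*l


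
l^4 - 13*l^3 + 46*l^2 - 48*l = l*(l - 8)*(l - 3)*(l - 2)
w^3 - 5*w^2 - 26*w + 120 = (w - 6)*(w - 4)*(w + 5)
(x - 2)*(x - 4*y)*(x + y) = x^3 - 3*x^2*y - 2*x^2 - 4*x*y^2 + 6*x*y + 8*y^2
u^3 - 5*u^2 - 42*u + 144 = (u - 8)*(u - 3)*(u + 6)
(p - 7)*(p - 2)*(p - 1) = p^3 - 10*p^2 + 23*p - 14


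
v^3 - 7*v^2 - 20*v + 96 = (v - 8)*(v - 3)*(v + 4)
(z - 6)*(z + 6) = z^2 - 36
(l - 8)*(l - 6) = l^2 - 14*l + 48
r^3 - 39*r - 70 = (r - 7)*(r + 2)*(r + 5)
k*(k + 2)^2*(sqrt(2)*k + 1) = sqrt(2)*k^4 + k^3 + 4*sqrt(2)*k^3 + 4*k^2 + 4*sqrt(2)*k^2 + 4*k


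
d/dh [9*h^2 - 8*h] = 18*h - 8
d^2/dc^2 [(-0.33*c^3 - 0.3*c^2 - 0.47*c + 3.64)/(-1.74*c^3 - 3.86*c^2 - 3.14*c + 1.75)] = (-3.5527136788005e-15*c^7 - 2.616264*c^6 - 2.28009600000001*c^5 - 111.0816*c^4 - 365.8109*c^3 - 426.279588*c^2 - 306.099486*c - 113.951488)/(5.268024*c^9 + 35.059608*c^8 + 106.295904*c^7 + 168.154532*c^6 + 121.299144*c^5 - 21.416532*c^4 - 80.318806*c^3 - 16.29915*c^2 + 28.84875*c - 5.359375)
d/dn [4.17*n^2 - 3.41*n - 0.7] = 8.34*n - 3.41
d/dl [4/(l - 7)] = -4/(l - 7)^2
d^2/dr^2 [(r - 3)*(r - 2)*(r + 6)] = 6*r + 2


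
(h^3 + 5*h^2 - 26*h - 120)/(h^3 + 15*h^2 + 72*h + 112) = (h^2 + h - 30)/(h^2 + 11*h + 28)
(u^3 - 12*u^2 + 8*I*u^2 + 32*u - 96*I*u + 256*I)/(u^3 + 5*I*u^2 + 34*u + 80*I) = (u^2 - 12*u + 32)/(u^2 - 3*I*u + 10)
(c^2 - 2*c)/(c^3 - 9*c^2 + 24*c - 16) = c*(c - 2)/(c^3 - 9*c^2 + 24*c - 16)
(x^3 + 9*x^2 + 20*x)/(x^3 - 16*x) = (x + 5)/(x - 4)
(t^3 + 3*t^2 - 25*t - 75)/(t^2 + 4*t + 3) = (t^2 - 25)/(t + 1)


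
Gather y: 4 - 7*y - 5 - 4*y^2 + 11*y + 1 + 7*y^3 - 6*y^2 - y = 7*y^3 - 10*y^2 + 3*y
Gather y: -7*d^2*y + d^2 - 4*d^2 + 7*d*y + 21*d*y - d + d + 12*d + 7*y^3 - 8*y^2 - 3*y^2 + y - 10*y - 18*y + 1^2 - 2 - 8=-3*d^2 + 12*d + 7*y^3 - 11*y^2 + y*(-7*d^2 + 28*d - 27) - 9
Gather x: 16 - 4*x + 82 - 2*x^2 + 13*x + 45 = -2*x^2 + 9*x + 143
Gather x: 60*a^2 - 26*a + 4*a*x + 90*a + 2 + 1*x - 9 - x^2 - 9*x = 60*a^2 + 64*a - x^2 + x*(4*a - 8) - 7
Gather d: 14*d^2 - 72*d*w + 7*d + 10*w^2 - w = 14*d^2 + d*(7 - 72*w) + 10*w^2 - w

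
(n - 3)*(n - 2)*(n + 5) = n^3 - 19*n + 30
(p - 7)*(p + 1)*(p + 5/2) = p^3 - 7*p^2/2 - 22*p - 35/2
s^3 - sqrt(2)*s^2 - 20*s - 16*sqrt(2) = (s - 4*sqrt(2))*(s + sqrt(2))*(s + 2*sqrt(2))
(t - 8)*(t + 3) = t^2 - 5*t - 24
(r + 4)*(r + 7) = r^2 + 11*r + 28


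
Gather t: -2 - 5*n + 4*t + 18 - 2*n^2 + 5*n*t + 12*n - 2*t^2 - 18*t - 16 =-2*n^2 + 7*n - 2*t^2 + t*(5*n - 14)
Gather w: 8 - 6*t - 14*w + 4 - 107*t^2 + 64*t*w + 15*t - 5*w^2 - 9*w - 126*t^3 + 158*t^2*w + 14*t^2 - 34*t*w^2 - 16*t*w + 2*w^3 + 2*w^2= -126*t^3 - 93*t^2 + 9*t + 2*w^3 + w^2*(-34*t - 3) + w*(158*t^2 + 48*t - 23) + 12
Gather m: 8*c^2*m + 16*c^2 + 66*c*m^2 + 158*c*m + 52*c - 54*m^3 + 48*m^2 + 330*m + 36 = 16*c^2 + 52*c - 54*m^3 + m^2*(66*c + 48) + m*(8*c^2 + 158*c + 330) + 36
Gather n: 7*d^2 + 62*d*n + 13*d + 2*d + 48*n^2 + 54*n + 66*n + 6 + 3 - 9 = 7*d^2 + 15*d + 48*n^2 + n*(62*d + 120)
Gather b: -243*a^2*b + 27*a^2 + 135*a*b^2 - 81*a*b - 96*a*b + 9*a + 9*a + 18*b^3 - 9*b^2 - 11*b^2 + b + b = 27*a^2 + 18*a + 18*b^3 + b^2*(135*a - 20) + b*(-243*a^2 - 177*a + 2)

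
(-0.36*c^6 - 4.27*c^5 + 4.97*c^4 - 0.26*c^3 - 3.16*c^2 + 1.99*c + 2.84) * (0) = 0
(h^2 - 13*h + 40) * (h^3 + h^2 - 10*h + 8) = h^5 - 12*h^4 + 17*h^3 + 178*h^2 - 504*h + 320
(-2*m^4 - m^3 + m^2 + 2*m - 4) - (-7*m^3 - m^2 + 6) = -2*m^4 + 6*m^3 + 2*m^2 + 2*m - 10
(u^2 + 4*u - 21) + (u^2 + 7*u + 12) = 2*u^2 + 11*u - 9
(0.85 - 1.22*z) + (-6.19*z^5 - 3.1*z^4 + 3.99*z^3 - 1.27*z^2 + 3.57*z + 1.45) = -6.19*z^5 - 3.1*z^4 + 3.99*z^3 - 1.27*z^2 + 2.35*z + 2.3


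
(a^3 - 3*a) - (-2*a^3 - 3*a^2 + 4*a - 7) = 3*a^3 + 3*a^2 - 7*a + 7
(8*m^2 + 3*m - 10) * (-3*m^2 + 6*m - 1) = -24*m^4 + 39*m^3 + 40*m^2 - 63*m + 10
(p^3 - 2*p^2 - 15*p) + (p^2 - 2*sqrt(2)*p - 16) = p^3 - p^2 - 15*p - 2*sqrt(2)*p - 16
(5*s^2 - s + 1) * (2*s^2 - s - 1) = 10*s^4 - 7*s^3 - 2*s^2 - 1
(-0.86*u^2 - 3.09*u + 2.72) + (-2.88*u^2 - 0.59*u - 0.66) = -3.74*u^2 - 3.68*u + 2.06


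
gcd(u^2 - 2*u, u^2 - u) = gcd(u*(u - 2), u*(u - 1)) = u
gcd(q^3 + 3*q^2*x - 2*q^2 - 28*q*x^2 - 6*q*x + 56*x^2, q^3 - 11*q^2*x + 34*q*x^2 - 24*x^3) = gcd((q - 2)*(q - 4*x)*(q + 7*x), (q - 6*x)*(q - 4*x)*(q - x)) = -q + 4*x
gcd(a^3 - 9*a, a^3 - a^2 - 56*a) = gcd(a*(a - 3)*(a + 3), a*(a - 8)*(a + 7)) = a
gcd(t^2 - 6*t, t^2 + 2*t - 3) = 1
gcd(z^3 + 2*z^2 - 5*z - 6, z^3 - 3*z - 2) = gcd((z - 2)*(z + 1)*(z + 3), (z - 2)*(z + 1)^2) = z^2 - z - 2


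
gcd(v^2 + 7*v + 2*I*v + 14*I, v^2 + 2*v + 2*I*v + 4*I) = v + 2*I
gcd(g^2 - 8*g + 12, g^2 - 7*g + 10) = g - 2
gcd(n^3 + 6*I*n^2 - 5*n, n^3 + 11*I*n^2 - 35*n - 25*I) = n^2 + 6*I*n - 5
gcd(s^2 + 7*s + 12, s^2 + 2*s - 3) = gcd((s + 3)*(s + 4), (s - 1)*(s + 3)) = s + 3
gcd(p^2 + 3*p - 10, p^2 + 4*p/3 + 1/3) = 1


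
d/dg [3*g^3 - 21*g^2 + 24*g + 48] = 9*g^2 - 42*g + 24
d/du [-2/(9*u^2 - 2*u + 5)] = 4*(9*u - 1)/(9*u^2 - 2*u + 5)^2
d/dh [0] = 0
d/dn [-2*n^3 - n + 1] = -6*n^2 - 1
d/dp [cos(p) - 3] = -sin(p)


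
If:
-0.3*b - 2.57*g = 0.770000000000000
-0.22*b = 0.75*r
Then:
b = -3.40909090909091*r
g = 0.397948355146799*r - 0.299610894941634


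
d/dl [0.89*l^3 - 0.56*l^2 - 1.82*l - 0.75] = 2.67*l^2 - 1.12*l - 1.82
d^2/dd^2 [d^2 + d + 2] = 2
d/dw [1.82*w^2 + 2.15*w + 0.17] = 3.64*w + 2.15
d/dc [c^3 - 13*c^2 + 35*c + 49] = 3*c^2 - 26*c + 35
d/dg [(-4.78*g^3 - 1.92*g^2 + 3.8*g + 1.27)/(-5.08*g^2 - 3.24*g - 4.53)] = (24.2824*g^4 + 30.9744*g^3 + 90.485*g^2 + 30.2984*g - 13.0992)/(25.8064*g^4 + 32.9184*g^3 + 56.5224*g^2 + 29.3544*g + 20.5209)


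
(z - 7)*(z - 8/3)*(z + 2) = z^3 - 23*z^2/3 - 2*z/3 + 112/3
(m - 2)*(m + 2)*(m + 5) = m^3 + 5*m^2 - 4*m - 20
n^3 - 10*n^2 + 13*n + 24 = (n - 8)*(n - 3)*(n + 1)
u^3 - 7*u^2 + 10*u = u*(u - 5)*(u - 2)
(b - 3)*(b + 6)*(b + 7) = b^3 + 10*b^2 + 3*b - 126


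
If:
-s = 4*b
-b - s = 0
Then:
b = 0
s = 0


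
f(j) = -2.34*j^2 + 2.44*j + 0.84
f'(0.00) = 2.44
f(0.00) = 0.84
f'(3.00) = -11.60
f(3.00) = -12.90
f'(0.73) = -0.98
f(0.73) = 1.37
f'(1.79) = -5.94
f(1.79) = -2.29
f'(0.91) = -1.82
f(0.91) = 1.12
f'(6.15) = -26.34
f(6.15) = -72.66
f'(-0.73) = 5.86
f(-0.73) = -2.19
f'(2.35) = -8.56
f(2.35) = -6.35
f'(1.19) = -3.13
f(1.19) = 0.43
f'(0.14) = 1.78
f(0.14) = 1.14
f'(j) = 2.44 - 4.68*j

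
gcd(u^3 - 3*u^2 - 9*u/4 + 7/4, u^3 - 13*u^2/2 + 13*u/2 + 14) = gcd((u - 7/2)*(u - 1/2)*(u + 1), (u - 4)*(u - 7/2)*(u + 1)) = u^2 - 5*u/2 - 7/2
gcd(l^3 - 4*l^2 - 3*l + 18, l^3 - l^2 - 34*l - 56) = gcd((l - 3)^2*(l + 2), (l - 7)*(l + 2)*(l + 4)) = l + 2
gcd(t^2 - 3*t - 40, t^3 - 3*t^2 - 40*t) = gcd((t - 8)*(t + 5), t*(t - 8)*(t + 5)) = t^2 - 3*t - 40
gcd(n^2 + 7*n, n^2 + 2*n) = n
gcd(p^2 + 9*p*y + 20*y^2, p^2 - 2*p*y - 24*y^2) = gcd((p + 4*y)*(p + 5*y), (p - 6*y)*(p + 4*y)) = p + 4*y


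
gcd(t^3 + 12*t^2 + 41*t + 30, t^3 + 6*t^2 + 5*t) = t^2 + 6*t + 5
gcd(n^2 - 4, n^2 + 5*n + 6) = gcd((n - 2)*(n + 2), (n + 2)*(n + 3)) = n + 2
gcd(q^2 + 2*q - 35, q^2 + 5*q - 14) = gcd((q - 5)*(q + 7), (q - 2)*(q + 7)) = q + 7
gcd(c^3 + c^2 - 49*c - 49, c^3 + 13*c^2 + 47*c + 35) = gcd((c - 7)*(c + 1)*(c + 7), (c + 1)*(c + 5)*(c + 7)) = c^2 + 8*c + 7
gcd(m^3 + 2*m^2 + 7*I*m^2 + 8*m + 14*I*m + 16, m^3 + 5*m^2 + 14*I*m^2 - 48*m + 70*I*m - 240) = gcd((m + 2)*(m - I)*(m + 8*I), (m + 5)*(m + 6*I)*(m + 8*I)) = m + 8*I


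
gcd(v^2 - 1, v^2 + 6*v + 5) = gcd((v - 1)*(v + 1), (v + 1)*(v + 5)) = v + 1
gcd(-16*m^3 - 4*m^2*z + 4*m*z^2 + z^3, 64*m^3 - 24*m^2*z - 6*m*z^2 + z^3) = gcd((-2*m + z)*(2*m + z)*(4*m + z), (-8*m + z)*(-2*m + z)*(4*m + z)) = -8*m^2 + 2*m*z + z^2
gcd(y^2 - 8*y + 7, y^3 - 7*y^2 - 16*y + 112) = y - 7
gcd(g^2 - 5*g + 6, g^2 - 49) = 1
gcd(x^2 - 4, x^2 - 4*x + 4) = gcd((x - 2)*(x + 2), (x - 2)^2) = x - 2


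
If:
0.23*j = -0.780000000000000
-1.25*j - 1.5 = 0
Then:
No Solution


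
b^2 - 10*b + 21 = (b - 7)*(b - 3)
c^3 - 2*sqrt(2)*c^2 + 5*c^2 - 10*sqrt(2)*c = c*(c + 5)*(c - 2*sqrt(2))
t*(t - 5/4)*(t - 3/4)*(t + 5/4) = t^4 - 3*t^3/4 - 25*t^2/16 + 75*t/64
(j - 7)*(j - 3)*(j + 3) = j^3 - 7*j^2 - 9*j + 63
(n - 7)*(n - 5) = n^2 - 12*n + 35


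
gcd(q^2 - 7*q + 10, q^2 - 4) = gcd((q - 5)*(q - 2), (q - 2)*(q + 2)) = q - 2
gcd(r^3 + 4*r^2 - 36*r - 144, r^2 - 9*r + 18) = r - 6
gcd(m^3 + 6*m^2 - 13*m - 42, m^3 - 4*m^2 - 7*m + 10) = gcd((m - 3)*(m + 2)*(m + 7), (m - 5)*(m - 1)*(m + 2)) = m + 2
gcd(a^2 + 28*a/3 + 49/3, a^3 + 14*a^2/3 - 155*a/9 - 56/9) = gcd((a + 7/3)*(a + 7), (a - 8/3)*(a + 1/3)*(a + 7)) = a + 7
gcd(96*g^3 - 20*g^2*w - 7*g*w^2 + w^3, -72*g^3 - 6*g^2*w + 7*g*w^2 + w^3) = -12*g^2 + g*w + w^2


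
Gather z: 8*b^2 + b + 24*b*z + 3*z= 8*b^2 + b + z*(24*b + 3)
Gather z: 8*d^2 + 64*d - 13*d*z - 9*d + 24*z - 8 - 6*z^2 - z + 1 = 8*d^2 + 55*d - 6*z^2 + z*(23 - 13*d) - 7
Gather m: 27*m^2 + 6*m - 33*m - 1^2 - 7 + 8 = 27*m^2 - 27*m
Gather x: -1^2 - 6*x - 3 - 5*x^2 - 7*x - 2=-5*x^2 - 13*x - 6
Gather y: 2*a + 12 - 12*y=2*a - 12*y + 12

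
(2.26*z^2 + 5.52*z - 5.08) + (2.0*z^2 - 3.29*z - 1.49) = 4.26*z^2 + 2.23*z - 6.57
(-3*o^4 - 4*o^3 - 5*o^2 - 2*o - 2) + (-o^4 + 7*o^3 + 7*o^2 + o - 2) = -4*o^4 + 3*o^3 + 2*o^2 - o - 4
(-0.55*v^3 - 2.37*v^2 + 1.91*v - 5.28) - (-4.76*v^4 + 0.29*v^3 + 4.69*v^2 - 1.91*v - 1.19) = 4.76*v^4 - 0.84*v^3 - 7.06*v^2 + 3.82*v - 4.09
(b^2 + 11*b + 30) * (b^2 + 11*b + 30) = b^4 + 22*b^3 + 181*b^2 + 660*b + 900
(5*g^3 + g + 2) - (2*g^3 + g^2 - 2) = 3*g^3 - g^2 + g + 4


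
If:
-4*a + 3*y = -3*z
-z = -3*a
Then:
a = z/3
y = -5*z/9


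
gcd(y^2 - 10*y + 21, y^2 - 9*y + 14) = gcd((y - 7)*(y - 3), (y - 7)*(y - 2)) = y - 7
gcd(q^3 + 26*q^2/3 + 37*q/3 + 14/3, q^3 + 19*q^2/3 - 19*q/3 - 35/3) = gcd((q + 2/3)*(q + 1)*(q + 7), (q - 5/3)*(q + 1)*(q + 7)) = q^2 + 8*q + 7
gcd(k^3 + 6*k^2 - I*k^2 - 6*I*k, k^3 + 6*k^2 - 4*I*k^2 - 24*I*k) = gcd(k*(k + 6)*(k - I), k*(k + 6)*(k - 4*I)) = k^2 + 6*k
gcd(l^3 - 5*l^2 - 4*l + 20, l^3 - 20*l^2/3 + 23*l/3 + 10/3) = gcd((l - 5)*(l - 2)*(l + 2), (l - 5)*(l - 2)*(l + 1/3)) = l^2 - 7*l + 10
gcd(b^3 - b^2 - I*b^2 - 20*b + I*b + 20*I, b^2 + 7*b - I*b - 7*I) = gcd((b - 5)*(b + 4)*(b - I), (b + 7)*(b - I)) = b - I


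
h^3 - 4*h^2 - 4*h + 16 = (h - 4)*(h - 2)*(h + 2)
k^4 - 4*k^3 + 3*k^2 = k^2*(k - 3)*(k - 1)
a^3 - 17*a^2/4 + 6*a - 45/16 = (a - 3/2)^2*(a - 5/4)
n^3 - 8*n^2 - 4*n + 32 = (n - 8)*(n - 2)*(n + 2)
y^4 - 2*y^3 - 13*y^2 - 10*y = y*(y - 5)*(y + 1)*(y + 2)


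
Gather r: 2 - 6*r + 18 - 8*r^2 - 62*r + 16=-8*r^2 - 68*r + 36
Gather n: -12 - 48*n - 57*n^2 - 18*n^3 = -18*n^3 - 57*n^2 - 48*n - 12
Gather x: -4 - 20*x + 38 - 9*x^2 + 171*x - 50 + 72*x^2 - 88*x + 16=63*x^2 + 63*x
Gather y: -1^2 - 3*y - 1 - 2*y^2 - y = -2*y^2 - 4*y - 2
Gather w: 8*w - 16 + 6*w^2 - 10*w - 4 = 6*w^2 - 2*w - 20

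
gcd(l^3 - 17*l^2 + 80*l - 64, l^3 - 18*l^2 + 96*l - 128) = l^2 - 16*l + 64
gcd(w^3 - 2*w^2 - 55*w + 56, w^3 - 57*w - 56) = w^2 - w - 56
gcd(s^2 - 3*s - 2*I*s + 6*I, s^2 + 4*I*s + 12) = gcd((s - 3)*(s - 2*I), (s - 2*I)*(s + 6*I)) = s - 2*I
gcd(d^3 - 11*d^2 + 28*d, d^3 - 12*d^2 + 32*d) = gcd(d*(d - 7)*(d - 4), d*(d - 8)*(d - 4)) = d^2 - 4*d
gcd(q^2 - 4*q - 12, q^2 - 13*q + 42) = q - 6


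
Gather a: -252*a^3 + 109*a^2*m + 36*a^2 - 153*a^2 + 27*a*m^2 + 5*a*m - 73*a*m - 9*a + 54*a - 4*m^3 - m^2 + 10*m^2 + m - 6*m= -252*a^3 + a^2*(109*m - 117) + a*(27*m^2 - 68*m + 45) - 4*m^3 + 9*m^2 - 5*m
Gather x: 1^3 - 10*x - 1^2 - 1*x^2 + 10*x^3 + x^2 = 10*x^3 - 10*x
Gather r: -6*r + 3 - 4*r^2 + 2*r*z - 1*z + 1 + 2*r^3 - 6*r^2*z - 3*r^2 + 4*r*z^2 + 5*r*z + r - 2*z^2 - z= 2*r^3 + r^2*(-6*z - 7) + r*(4*z^2 + 7*z - 5) - 2*z^2 - 2*z + 4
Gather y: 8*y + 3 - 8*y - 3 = 0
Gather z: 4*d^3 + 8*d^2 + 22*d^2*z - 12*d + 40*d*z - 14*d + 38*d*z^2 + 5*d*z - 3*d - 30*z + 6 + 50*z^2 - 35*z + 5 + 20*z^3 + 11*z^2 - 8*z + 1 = 4*d^3 + 8*d^2 - 29*d + 20*z^3 + z^2*(38*d + 61) + z*(22*d^2 + 45*d - 73) + 12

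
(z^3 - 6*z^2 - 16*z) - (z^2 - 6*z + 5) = z^3 - 7*z^2 - 10*z - 5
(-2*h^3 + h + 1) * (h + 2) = -2*h^4 - 4*h^3 + h^2 + 3*h + 2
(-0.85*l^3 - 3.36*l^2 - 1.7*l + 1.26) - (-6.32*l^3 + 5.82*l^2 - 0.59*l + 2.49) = 5.47*l^3 - 9.18*l^2 - 1.11*l - 1.23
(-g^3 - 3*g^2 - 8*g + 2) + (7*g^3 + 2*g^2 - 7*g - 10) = 6*g^3 - g^2 - 15*g - 8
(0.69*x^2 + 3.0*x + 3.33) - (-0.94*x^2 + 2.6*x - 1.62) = 1.63*x^2 + 0.4*x + 4.95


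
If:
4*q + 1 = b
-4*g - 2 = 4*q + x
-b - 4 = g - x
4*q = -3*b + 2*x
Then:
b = 5/2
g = -2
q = 3/8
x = 9/2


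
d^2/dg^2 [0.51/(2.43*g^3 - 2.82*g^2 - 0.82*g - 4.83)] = ((2.8764 - 7.4358*g)*(-2.43*g^3 + 2.82*g^2 + 0.82*g + 4.83) - 0.51*(-14.58*g^2 + 11.28*g + 1.64)*(-7.29*g^2 + 5.64*g + 0.82))/(-2.43*g^3 + 2.82*g^2 + 0.82*g + 4.83)^3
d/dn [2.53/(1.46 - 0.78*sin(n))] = 1.9734*cos(n)/(0.78*sin(n) - 1.46)^2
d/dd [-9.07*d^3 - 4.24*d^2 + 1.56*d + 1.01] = -27.21*d^2 - 8.48*d + 1.56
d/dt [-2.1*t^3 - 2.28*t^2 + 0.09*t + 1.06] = -6.3*t^2 - 4.56*t + 0.09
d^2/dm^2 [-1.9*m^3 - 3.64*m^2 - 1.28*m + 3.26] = -11.4*m - 7.28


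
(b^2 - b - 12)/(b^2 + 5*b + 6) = (b - 4)/(b + 2)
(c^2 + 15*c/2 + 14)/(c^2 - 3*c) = (c^2 + 15*c/2 + 14)/(c*(c - 3))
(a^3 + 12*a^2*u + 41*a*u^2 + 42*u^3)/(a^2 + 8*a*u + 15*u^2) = (a^2 + 9*a*u + 14*u^2)/(a + 5*u)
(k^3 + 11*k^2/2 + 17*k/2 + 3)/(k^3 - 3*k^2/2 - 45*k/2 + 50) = (2*k^3 + 11*k^2 + 17*k + 6)/(2*k^3 - 3*k^2 - 45*k + 100)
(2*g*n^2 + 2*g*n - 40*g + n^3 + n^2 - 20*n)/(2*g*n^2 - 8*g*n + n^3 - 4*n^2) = (n + 5)/n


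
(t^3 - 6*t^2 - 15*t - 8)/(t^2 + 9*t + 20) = (t^3 - 6*t^2 - 15*t - 8)/(t^2 + 9*t + 20)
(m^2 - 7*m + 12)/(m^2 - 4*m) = (m - 3)/m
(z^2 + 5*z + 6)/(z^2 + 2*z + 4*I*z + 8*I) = (z + 3)/(z + 4*I)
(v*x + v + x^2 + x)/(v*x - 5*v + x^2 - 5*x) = (x + 1)/(x - 5)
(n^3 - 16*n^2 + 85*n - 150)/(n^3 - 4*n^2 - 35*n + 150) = (n - 6)/(n + 6)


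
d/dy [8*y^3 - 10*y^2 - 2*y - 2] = 24*y^2 - 20*y - 2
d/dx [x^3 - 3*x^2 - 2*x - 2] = 3*x^2 - 6*x - 2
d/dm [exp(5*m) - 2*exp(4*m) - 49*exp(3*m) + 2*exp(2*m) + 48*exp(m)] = (5*exp(4*m) - 8*exp(3*m) - 147*exp(2*m) + 4*exp(m) + 48)*exp(m)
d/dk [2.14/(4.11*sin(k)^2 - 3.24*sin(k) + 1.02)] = (6.9336 - 17.5908*sin(k))*cos(k)/(4.11*sin(k)^2 - 3.24*sin(k) + 1.02)^2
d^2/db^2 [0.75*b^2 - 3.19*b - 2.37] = 1.50000000000000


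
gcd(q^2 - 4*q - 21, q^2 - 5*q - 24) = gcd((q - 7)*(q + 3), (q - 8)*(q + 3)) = q + 3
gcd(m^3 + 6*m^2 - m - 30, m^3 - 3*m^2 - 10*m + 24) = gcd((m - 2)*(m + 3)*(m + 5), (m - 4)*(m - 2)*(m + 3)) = m^2 + m - 6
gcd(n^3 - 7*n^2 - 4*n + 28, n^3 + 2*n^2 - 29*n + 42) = n - 2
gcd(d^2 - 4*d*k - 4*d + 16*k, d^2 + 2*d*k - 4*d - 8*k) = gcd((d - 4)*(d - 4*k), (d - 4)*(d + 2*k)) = d - 4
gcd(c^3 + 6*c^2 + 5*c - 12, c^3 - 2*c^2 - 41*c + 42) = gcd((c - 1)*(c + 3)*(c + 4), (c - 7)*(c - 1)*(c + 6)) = c - 1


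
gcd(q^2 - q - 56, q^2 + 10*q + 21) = q + 7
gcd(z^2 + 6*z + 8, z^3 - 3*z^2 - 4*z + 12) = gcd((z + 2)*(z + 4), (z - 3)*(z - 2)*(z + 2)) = z + 2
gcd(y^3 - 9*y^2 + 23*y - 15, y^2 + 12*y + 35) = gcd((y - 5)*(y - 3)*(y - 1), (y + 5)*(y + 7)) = 1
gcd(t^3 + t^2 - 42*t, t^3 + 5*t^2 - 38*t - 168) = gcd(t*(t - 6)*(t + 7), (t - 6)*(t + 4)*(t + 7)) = t^2 + t - 42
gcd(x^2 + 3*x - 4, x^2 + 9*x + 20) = x + 4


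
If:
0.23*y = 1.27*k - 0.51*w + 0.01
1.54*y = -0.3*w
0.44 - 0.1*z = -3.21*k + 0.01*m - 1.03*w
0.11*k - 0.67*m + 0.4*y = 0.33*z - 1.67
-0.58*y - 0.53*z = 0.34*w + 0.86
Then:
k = -0.10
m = 3.25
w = -0.24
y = 0.05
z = -1.52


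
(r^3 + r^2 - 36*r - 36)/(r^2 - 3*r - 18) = (r^2 + 7*r + 6)/(r + 3)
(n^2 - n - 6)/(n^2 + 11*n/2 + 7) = 2*(n - 3)/(2*n + 7)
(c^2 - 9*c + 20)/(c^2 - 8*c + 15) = (c - 4)/(c - 3)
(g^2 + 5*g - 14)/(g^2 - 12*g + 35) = (g^2 + 5*g - 14)/(g^2 - 12*g + 35)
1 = 1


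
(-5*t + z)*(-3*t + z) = 15*t^2 - 8*t*z + z^2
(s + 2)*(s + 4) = s^2 + 6*s + 8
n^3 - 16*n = n*(n - 4)*(n + 4)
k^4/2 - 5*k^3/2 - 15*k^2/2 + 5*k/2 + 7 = (k/2 + 1)*(k - 7)*(k - 1)*(k + 1)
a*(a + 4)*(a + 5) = a^3 + 9*a^2 + 20*a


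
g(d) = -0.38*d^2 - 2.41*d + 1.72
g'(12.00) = -11.53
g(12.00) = -81.92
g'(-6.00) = 2.15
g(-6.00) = 2.50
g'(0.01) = -2.42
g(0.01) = 1.70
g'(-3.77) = 0.46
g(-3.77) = 5.40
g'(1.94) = -3.88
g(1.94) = -4.39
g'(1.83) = -3.80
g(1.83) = -3.96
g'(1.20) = -3.32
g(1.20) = -1.72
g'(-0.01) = -2.40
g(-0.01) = 1.74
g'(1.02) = -3.19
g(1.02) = -1.13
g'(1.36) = -3.44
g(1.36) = -2.26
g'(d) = -0.76*d - 2.41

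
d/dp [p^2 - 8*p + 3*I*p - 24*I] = 2*p - 8 + 3*I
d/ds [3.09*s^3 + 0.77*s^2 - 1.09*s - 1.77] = 9.27*s^2 + 1.54*s - 1.09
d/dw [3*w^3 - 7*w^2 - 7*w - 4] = 9*w^2 - 14*w - 7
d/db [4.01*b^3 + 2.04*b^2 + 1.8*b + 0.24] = 12.03*b^2 + 4.08*b + 1.8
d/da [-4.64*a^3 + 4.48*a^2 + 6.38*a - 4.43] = -13.92*a^2 + 8.96*a + 6.38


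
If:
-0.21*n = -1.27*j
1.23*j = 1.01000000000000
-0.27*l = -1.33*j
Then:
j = 0.82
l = 4.04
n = 4.97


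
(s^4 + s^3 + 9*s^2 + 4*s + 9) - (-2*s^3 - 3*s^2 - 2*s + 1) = s^4 + 3*s^3 + 12*s^2 + 6*s + 8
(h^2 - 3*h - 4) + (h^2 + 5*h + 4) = 2*h^2 + 2*h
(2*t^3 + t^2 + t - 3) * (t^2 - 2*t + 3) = 2*t^5 - 3*t^4 + 5*t^3 - 2*t^2 + 9*t - 9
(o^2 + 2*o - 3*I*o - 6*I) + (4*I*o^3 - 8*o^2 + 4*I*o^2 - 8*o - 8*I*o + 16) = 4*I*o^3 - 7*o^2 + 4*I*o^2 - 6*o - 11*I*o + 16 - 6*I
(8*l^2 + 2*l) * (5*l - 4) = 40*l^3 - 22*l^2 - 8*l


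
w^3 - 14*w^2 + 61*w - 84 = (w - 7)*(w - 4)*(w - 3)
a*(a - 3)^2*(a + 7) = a^4 + a^3 - 33*a^2 + 63*a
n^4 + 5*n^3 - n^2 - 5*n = n*(n - 1)*(n + 1)*(n + 5)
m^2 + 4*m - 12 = (m - 2)*(m + 6)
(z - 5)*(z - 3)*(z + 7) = z^3 - z^2 - 41*z + 105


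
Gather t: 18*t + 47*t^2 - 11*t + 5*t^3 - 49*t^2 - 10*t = 5*t^3 - 2*t^2 - 3*t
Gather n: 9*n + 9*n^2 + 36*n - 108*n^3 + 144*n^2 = -108*n^3 + 153*n^2 + 45*n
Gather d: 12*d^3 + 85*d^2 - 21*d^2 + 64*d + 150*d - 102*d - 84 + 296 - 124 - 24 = 12*d^3 + 64*d^2 + 112*d + 64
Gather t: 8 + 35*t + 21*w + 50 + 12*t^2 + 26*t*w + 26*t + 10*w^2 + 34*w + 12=12*t^2 + t*(26*w + 61) + 10*w^2 + 55*w + 70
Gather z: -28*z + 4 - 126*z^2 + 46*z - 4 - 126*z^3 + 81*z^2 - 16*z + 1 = -126*z^3 - 45*z^2 + 2*z + 1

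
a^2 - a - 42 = (a - 7)*(a + 6)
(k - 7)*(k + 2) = k^2 - 5*k - 14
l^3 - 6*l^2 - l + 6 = (l - 6)*(l - 1)*(l + 1)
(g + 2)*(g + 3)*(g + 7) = g^3 + 12*g^2 + 41*g + 42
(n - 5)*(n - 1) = n^2 - 6*n + 5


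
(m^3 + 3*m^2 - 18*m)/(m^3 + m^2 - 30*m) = (m - 3)/(m - 5)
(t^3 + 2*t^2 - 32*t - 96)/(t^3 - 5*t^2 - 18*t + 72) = (t + 4)/(t - 3)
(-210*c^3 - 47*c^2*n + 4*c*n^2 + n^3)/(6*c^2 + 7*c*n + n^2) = (-35*c^2 - 2*c*n + n^2)/(c + n)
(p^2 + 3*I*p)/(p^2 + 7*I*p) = (p + 3*I)/(p + 7*I)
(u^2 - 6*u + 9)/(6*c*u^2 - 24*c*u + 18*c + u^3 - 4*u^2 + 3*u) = (u - 3)/(6*c*u - 6*c + u^2 - u)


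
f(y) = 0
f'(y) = 0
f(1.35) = 0.00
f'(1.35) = 0.00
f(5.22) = 0.00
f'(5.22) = 0.00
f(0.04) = 0.00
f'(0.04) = 0.00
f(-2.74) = 0.00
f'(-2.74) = 0.00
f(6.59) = 0.00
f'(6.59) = 0.00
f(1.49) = 0.00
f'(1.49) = 0.00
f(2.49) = 0.00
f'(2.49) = 0.00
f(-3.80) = 0.00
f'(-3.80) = 0.00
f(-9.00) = 0.00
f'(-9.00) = 0.00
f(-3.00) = 0.00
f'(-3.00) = 0.00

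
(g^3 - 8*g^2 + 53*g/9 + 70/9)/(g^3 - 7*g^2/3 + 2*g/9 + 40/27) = 3*(g - 7)/(3*g - 4)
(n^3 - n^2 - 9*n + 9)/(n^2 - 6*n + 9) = (n^2 + 2*n - 3)/(n - 3)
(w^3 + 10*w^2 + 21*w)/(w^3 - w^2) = (w^2 + 10*w + 21)/(w*(w - 1))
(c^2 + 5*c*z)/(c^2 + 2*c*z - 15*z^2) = c/(c - 3*z)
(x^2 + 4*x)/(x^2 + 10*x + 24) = x/(x + 6)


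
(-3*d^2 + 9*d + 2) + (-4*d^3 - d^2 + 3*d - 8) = -4*d^3 - 4*d^2 + 12*d - 6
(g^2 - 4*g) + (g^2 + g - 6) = 2*g^2 - 3*g - 6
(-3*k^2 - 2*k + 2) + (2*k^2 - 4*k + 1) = -k^2 - 6*k + 3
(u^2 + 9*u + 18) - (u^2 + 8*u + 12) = u + 6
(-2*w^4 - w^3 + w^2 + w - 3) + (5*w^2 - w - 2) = -2*w^4 - w^3 + 6*w^2 - 5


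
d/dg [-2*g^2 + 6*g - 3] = 6 - 4*g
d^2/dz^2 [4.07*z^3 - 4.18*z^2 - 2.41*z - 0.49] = 24.42*z - 8.36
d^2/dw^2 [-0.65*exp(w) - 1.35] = -0.65*exp(w)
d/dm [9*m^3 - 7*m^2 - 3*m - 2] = 27*m^2 - 14*m - 3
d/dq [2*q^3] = 6*q^2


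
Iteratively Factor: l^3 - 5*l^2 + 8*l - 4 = (l - 2)*(l^2 - 3*l + 2) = (l - 2)^2*(l - 1)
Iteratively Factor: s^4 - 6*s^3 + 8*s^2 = (s - 4)*(s^3 - 2*s^2) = s*(s - 4)*(s^2 - 2*s) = s*(s - 4)*(s - 2)*(s)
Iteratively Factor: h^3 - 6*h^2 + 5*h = (h - 5)*(h^2 - h) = (h - 5)*(h - 1)*(h)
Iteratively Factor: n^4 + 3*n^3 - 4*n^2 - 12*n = (n + 3)*(n^3 - 4*n) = (n - 2)*(n + 3)*(n^2 + 2*n) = n*(n - 2)*(n + 3)*(n + 2)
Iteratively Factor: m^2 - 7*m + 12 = (m - 3)*(m - 4)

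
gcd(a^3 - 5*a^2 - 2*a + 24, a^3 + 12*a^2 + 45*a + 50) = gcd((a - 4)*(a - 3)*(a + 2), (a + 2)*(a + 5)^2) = a + 2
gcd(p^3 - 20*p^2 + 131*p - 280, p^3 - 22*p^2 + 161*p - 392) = p^2 - 15*p + 56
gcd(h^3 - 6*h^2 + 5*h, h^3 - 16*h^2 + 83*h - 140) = h - 5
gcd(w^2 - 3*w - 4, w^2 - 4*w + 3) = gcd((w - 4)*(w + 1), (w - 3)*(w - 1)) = 1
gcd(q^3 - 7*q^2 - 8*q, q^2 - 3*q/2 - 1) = 1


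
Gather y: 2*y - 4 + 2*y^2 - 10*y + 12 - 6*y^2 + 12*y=-4*y^2 + 4*y + 8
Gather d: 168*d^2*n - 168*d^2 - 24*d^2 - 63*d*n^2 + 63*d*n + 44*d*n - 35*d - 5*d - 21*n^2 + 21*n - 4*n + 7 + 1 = d^2*(168*n - 192) + d*(-63*n^2 + 107*n - 40) - 21*n^2 + 17*n + 8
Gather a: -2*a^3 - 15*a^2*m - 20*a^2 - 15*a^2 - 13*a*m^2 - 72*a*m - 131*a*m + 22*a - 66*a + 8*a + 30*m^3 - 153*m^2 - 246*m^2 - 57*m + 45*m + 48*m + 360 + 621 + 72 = -2*a^3 + a^2*(-15*m - 35) + a*(-13*m^2 - 203*m - 36) + 30*m^3 - 399*m^2 + 36*m + 1053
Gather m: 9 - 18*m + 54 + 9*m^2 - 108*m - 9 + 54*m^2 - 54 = 63*m^2 - 126*m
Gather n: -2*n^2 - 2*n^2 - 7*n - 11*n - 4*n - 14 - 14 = -4*n^2 - 22*n - 28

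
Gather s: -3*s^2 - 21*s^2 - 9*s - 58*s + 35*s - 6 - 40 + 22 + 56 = -24*s^2 - 32*s + 32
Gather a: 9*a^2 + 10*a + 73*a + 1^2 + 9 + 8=9*a^2 + 83*a + 18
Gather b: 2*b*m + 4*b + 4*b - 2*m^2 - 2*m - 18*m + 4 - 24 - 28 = b*(2*m + 8) - 2*m^2 - 20*m - 48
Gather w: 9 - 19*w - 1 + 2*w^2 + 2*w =2*w^2 - 17*w + 8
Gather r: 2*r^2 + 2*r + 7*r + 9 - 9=2*r^2 + 9*r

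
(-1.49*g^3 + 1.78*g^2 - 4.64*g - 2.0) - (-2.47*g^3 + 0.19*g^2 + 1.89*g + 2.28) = 0.98*g^3 + 1.59*g^2 - 6.53*g - 4.28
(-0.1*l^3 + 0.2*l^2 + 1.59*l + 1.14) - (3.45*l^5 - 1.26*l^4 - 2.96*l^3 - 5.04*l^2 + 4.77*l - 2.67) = -3.45*l^5 + 1.26*l^4 + 2.86*l^3 + 5.24*l^2 - 3.18*l + 3.81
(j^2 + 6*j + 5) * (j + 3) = j^3 + 9*j^2 + 23*j + 15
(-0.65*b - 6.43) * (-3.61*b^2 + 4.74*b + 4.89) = 2.3465*b^3 + 20.1313*b^2 - 33.6567*b - 31.4427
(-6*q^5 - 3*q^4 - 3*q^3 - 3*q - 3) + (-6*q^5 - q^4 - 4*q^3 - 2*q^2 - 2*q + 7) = -12*q^5 - 4*q^4 - 7*q^3 - 2*q^2 - 5*q + 4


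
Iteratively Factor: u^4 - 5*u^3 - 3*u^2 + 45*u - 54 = (u - 3)*(u^3 - 2*u^2 - 9*u + 18) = (u - 3)*(u + 3)*(u^2 - 5*u + 6) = (u - 3)*(u - 2)*(u + 3)*(u - 3)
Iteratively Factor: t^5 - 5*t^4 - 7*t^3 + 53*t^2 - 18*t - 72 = (t + 1)*(t^4 - 6*t^3 - t^2 + 54*t - 72) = (t - 4)*(t + 1)*(t^3 - 2*t^2 - 9*t + 18) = (t - 4)*(t - 3)*(t + 1)*(t^2 + t - 6) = (t - 4)*(t - 3)*(t - 2)*(t + 1)*(t + 3)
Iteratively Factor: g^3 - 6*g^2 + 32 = (g + 2)*(g^2 - 8*g + 16) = (g - 4)*(g + 2)*(g - 4)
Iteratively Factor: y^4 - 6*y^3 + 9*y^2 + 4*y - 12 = (y - 3)*(y^3 - 3*y^2 + 4) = (y - 3)*(y + 1)*(y^2 - 4*y + 4) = (y - 3)*(y - 2)*(y + 1)*(y - 2)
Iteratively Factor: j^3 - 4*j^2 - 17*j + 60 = (j - 5)*(j^2 + j - 12) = (j - 5)*(j + 4)*(j - 3)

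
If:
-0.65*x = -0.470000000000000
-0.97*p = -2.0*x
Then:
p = 1.49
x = 0.72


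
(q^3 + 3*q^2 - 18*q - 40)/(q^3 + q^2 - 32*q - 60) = (q - 4)/(q - 6)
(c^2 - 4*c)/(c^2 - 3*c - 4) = c/(c + 1)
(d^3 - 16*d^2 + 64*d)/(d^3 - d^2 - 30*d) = (-d^2 + 16*d - 64)/(-d^2 + d + 30)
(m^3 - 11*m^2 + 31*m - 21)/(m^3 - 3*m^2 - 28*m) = (m^2 - 4*m + 3)/(m*(m + 4))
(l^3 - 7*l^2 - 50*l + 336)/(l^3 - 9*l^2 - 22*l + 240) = (l + 7)/(l + 5)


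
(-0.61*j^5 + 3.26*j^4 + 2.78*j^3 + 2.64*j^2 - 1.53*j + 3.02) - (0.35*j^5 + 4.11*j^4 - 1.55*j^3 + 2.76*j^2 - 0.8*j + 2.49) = -0.96*j^5 - 0.850000000000001*j^4 + 4.33*j^3 - 0.12*j^2 - 0.73*j + 0.53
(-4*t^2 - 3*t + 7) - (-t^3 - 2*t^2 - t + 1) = t^3 - 2*t^2 - 2*t + 6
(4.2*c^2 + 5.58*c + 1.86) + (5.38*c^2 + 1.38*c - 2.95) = 9.58*c^2 + 6.96*c - 1.09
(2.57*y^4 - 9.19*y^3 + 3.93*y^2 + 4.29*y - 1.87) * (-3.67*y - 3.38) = -9.4319*y^5 + 25.0407*y^4 + 16.6391*y^3 - 29.0277*y^2 - 7.6373*y + 6.3206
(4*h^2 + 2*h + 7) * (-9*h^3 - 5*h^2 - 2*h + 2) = -36*h^5 - 38*h^4 - 81*h^3 - 31*h^2 - 10*h + 14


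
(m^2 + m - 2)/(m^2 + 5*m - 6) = (m + 2)/(m + 6)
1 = 1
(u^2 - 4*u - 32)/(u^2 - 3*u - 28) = (u - 8)/(u - 7)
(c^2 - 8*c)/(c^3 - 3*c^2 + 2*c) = (c - 8)/(c^2 - 3*c + 2)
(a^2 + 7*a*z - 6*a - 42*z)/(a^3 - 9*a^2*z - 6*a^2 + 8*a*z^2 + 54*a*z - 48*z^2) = (a + 7*z)/(a^2 - 9*a*z + 8*z^2)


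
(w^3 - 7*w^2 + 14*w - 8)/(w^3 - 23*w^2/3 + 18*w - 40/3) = 3*(w - 1)/(3*w - 5)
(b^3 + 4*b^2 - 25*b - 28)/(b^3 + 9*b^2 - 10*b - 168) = (b + 1)/(b + 6)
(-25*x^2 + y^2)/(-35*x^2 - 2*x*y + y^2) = (5*x - y)/(7*x - y)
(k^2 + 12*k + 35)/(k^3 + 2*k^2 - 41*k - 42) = (k + 5)/(k^2 - 5*k - 6)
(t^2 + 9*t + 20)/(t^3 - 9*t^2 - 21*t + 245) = (t + 4)/(t^2 - 14*t + 49)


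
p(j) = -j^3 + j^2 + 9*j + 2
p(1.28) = 13.06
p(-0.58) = -2.69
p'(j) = -3*j^2 + 2*j + 9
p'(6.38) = -100.35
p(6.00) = -124.00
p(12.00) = -1474.00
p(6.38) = -159.57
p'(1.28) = 6.64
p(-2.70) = 4.67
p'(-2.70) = -18.27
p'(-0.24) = 8.35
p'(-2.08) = -8.14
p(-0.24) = -0.09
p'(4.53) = -43.50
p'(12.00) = -399.00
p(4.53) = -29.67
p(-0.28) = -0.42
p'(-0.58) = 6.83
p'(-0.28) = 8.20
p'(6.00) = -87.00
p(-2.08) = -3.39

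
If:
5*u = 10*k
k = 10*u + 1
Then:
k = -1/19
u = -2/19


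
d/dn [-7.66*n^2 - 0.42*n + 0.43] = -15.32*n - 0.42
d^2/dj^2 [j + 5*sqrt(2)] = 0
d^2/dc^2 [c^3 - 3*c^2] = 6*c - 6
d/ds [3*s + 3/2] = 3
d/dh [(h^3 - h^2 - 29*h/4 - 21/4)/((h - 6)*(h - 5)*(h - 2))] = 3*(-8*h^4 + 79*h^3 - 207*h^2 - 11*h + 472)/(2*(h^6 - 26*h^5 + 273*h^4 - 1472*h^3 + 4264*h^2 - 6240*h + 3600))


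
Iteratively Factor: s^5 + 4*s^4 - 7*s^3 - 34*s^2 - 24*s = (s)*(s^4 + 4*s^3 - 7*s^2 - 34*s - 24) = s*(s - 3)*(s^3 + 7*s^2 + 14*s + 8) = s*(s - 3)*(s + 1)*(s^2 + 6*s + 8) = s*(s - 3)*(s + 1)*(s + 4)*(s + 2)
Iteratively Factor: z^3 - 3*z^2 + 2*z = (z - 2)*(z^2 - z) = (z - 2)*(z - 1)*(z)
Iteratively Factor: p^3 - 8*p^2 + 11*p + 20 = (p + 1)*(p^2 - 9*p + 20) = (p - 4)*(p + 1)*(p - 5)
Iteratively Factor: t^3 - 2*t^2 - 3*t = (t)*(t^2 - 2*t - 3) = t*(t + 1)*(t - 3)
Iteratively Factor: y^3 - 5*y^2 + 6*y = (y - 3)*(y^2 - 2*y) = y*(y - 3)*(y - 2)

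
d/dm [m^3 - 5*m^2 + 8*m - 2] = 3*m^2 - 10*m + 8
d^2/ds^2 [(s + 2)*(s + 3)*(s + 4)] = 6*s + 18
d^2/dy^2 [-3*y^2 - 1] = -6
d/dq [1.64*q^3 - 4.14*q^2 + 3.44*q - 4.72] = 4.92*q^2 - 8.28*q + 3.44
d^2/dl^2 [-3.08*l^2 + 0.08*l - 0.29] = -6.16000000000000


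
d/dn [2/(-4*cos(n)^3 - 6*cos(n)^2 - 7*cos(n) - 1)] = 2*(12*sin(n)^2 - 12*cos(n) - 19)*sin(n)/(10*cos(n) + 3*cos(2*n) + cos(3*n) + 4)^2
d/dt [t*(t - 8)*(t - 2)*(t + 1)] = 4*t^3 - 27*t^2 + 12*t + 16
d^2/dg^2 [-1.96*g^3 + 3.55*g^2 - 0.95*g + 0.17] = 7.1 - 11.76*g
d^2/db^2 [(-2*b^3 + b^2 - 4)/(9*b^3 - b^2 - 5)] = 2*(63*b^6 - 2484*b^4 + 613*b^3 - 27*b^2 - 690*b + 45)/(729*b^9 - 243*b^8 + 27*b^7 - 1216*b^6 + 270*b^5 - 15*b^4 + 675*b^3 - 75*b^2 - 125)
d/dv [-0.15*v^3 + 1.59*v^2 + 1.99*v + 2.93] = -0.45*v^2 + 3.18*v + 1.99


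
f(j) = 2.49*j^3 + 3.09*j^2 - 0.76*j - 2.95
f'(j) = 7.47*j^2 + 6.18*j - 0.76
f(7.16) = 1064.00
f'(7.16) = 426.44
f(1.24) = 5.61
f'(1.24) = 18.39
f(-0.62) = -1.88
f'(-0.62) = -1.72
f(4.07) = 213.02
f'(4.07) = 148.13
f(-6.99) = -697.07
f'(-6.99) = 321.03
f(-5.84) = -389.08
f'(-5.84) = 217.92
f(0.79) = -0.39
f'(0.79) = 8.78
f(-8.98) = -1550.08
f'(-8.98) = 546.13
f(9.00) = 2055.71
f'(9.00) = 659.93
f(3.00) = 89.81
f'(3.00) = 85.01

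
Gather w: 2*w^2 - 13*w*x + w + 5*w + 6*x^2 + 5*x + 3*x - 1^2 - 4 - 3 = 2*w^2 + w*(6 - 13*x) + 6*x^2 + 8*x - 8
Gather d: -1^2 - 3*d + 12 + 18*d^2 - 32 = 18*d^2 - 3*d - 21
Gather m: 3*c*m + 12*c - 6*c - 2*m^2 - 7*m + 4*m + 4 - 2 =6*c - 2*m^2 + m*(3*c - 3) + 2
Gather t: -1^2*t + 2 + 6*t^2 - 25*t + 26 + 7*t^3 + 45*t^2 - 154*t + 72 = 7*t^3 + 51*t^2 - 180*t + 100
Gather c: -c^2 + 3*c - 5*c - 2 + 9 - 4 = -c^2 - 2*c + 3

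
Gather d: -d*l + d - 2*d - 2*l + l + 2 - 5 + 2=d*(-l - 1) - l - 1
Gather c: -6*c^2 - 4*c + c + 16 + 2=-6*c^2 - 3*c + 18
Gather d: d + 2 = d + 2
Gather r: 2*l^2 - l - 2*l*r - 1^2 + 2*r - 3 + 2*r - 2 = 2*l^2 - l + r*(4 - 2*l) - 6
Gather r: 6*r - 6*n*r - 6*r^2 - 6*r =-6*n*r - 6*r^2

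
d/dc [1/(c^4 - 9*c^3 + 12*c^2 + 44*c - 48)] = (-4*c^3 + 27*c^2 - 24*c - 44)/(c^4 - 9*c^3 + 12*c^2 + 44*c - 48)^2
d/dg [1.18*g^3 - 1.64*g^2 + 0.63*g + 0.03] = 3.54*g^2 - 3.28*g + 0.63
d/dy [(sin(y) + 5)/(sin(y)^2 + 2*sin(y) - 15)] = -cos(y)/(sin(y) - 3)^2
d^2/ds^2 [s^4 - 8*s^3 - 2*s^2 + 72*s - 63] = 12*s^2 - 48*s - 4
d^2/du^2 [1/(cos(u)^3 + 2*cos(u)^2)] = (-18*tan(u)^4 - 44/cos(u)^2 + 31/cos(u)^3 - 11*cos(3*u)/cos(u)^4 + 66/cos(u)^4)/(2*(cos(u) + 2)^3)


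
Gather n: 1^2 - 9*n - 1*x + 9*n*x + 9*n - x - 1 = 9*n*x - 2*x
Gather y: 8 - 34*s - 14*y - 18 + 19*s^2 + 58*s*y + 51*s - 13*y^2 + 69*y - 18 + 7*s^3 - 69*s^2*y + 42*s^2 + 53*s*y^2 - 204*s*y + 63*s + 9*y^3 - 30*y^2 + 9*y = 7*s^3 + 61*s^2 + 80*s + 9*y^3 + y^2*(53*s - 43) + y*(-69*s^2 - 146*s + 64) - 28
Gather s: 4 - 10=-6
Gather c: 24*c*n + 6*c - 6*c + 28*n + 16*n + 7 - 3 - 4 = 24*c*n + 44*n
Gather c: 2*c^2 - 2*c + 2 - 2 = 2*c^2 - 2*c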